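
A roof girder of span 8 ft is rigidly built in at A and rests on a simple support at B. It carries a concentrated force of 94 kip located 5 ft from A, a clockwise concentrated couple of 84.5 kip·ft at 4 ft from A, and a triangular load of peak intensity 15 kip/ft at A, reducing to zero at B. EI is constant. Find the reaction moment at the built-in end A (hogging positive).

M_A = 174.6 kip·ft

Choose R_B as the redundant. The primary structure is the cantilever fixed at A.
Downward deflection at the released point B due to the loads:
  point load 94 at a = 5: Pa²(3L − a)/(6EI) = 7442/EI
  clockwise couple 84.5 at a = 4: M₀a(2L − a)/(2EI) = 2028/EI
  triangular load, peak 15 at the fixed end: w₀L⁴/(30EI) = 2048/EI
  δ_0 = 11518/EI
Flexibility coefficient — unit upward force at B: δ_{BB} = L³/(3EI) = 170.7/EI.
Compatibility at B: δ_0 − R_B·δ_{BB} = 0, so R_B = 11518/170.7 = 67.49 kip.
Moment equilibrium about A: M_A = Σ(load moments about A) − R_B·L = 714.5 − 67.49×8 = 174.6 kip·ft.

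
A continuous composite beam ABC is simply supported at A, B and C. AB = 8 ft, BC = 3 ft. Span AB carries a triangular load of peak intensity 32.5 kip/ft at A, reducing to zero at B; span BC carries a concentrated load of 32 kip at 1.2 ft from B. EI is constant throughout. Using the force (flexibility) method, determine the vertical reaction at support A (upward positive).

R_A = 75.01 kip

Release continuity at B by inserting a hinge; the redundant is the internal moment M_B. The primary structure is two simply-supported spans AB and BC.
End slopes at the hinge B, treating each span as simply supported:
  span AB: triangular load, peak 32.5: 7w₀L³/(360EI) = 323.6/EI
  span BC: point load 32 at a = 1.2: Pab(L + b)/(6LEI) = 18.43/EI
  relative rotation θ_0 = (323.6 + 18.43)/EI = 342/EI
A unit hogging moment at B produces rotation L₁/(3EI) + L₂/(3EI) = 3.667/EI.
Compatibility: M_B·(L₁+L₂)/(3EI) = θ_0, giving M_B = 93.27 kip·ft (hogging).
Span AB, ΣM about A with M_B applied at B: R_B^{AB}·8 = 346.7 + 93.27, so R_B^{AB} = 54.99 kip and R_A = 130 − 54.99 = 75.01 kip.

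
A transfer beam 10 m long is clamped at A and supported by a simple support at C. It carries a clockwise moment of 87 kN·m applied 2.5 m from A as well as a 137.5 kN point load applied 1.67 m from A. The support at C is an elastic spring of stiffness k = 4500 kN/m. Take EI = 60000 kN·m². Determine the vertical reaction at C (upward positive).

Take the reaction at C as the redundant and release it; the primary structure is a cantilever fixed at A.
Primary-structure tip deflection at C by superposition:
  clockwise couple 87 at a = 2.5: M₀a(2L − a)/(2EI) = 1903/EI
  point load 137.5 at a = 1.67: Pa²(3L − a)/(6EI) = 1811/EI
  δ_0 = 3714/EI
Tip deflection under a unit load at C: L³/(3EI) = 333.3/EI.
With EI = 60000 kN·m²: δ_0 = 0.061896 m and δ_{CC} = 0.005556 m/kN.
Compatibility — the spring shortens by R_C/k under the reaction it provides: δ_0 − R_C·δ_{CC} = R_C/k. With 1/k = 0.000222 m/kN, R_C = δ_0 / (δ_{CC} + 1/k) = 0.061896 / (0.005556 + 0.000222) = 10.71 kN.

R_C = 10.71 kN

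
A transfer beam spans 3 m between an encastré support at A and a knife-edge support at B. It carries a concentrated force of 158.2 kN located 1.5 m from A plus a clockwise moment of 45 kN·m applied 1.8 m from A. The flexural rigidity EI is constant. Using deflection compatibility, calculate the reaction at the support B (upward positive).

Take the reaction at B as the redundant and release it; the primary structure is a cantilever fixed at A.
Deflection at B on the released cantilever, summing each load's contribution:
  point load 158.2 at a = 1.5: Pa²(3L − a)/(6EI) = 444.9/EI
  clockwise couple 45 at a = 1.8: M₀a(2L − a)/(2EI) = 170.1/EI
  δ_0 = 615/EI
Tip deflection under a unit load at B: L³/(3EI) = 9/EI.
The prop prevents deflection at B: R_B = δ_0/δ_{BB} = 615/9 = 68.34 kN.

R_B = 68.34 kN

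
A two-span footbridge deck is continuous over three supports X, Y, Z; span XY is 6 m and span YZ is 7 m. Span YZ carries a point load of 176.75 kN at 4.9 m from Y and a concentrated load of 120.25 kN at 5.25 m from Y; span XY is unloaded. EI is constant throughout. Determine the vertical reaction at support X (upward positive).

R_X = -24.01 kN

Insert a hinge at Y; M_Y is the redundant, and each span becomes simply supported.
Discontinuity in slope at Y on the released structure — sum the simple-span end rotations:
  span YZ: point load 176.75 at a = 4.9: Pab(L + b)/(6LEI) = 394.1/EI
  span YZ: point load 120.25 at a = 5.25: Pab(L + b)/(6LEI) = 230.2/EI
  relative rotation θ_0 = (0 + 624.2)/EI = 624.2/EI
A unit hogging moment at Y produces rotation L₁/(3EI) + L₂/(3EI) = 4.333/EI.
Compatibility: M_Y·(L₁+L₂)/(3EI) = θ_0, giving M_Y = 144.1 kN·m (hogging).
Span XY, ΣM about X with M_Y applied at Y: R_Y^{XY}·6 = 0 + 144.1, so R_Y^{XY} = 24.01 kN and R_X = 0 − 24.01 = -24.01 kN.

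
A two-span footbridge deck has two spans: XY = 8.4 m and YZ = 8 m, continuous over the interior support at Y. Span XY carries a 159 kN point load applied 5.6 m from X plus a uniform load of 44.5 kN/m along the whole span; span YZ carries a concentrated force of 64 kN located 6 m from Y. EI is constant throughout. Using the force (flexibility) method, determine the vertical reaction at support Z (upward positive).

R_Z = 3.377 kN

Release continuity at Y by inserting a hinge; the redundant is the internal moment M_Y. The primary structure is two simply-supported spans XY and YZ.
Discontinuity in slope at Y on the released structure — sum the simple-span end rotations:
  span XY: point load 159 at a = 5.6: Pab(L + a)/(6LEI) = 692.5/EI
  span XY: UDL 44.5: wL³/(24EI) = 1099/EI
  span YZ: point load 64 at a = 6: Pab(L + b)/(6LEI) = 160/EI
  relative rotation θ_0 = (1792 + 160)/EI = 1952/EI
A unit hogging moment at Y produces rotation L₁/(3EI) + L₂/(3EI) = 5.467/EI.
Slope continuity at Y: θ_0 = M_Y·5.467/EI, so M_Y = 1952/5.467 = 357 kN·m (hogging).
Span YZ, ΣM about Z: R_Y^{YZ}·8 = 128 + 357, so R_Y^{YZ} = 60.62 kN and R_Z = 64 − 60.62 = 3.377 kN.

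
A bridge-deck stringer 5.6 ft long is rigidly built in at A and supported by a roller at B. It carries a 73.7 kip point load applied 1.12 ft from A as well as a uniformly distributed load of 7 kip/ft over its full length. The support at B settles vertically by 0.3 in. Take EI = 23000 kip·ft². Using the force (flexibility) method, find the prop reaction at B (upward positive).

Take the reaction at B as the redundant and release it; the primary structure is a cantilever fixed at A.
Primary-structure tip deflection at B by superposition:
  point load 73.7 at a = 1.12: Pa²(3L − a)/(6EI) = 241.6/EI
  UDL 7: wL⁴/(8EI) = 860.5/EI
  δ_0 = 1102/EI
Flexibility coefficient — unit upward force at B: δ_{BB} = L³/(3EI) = 58.54/EI.
With EI = 23000 kip·ft²: δ_0 = 0.047918 ft and δ_{BB} = 0.002545 ft/kip.
Compatibility — the beam at B must follow the support down by 0.025 ft: δ_0 − R_B·δ_{BB} = 0.025, so R_B = (0.047918 − 0.025)/0.002545 = 9.005 kip.

R_B = 9.005 kip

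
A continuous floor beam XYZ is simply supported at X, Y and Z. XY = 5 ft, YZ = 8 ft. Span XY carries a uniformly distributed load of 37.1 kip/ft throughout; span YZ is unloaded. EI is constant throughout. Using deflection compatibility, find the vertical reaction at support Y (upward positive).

R_Y = 107.2 kip

Release continuity at Y by inserting a hinge; the redundant is the internal moment M_Y. The primary structure is two simply-supported spans XY and YZ.
End slopes at the hinge Y, treating each span as simply supported:
  span XY: UDL 37.1: wL³/(24EI) = 193.2/EI
  relative rotation θ_0 = (193.2 + 0)/EI = 193.2/EI
A unit hogging moment at Y produces rotation L₁/(3EI) + L₂/(3EI) = 4.333/EI.
Slope continuity at Y: θ_0 = M_Y·4.333/EI, so M_Y = 193.2/4.333 = 44.59 kip·ft (hogging).
Span XY, ΣM about X with M_Y applied at Y: R_Y^{XY}·5 = 463.8 + 44.59, so R_Y^{XY} = 101.7 kip and R_X = 185.5 − 101.7 = 83.83 kip.
Span YZ, ΣM about Z: R_Y^{YZ}·8 = 0 + 44.59, so R_Y^{YZ} = 5.574 kip and R_Z = 0 − 5.574 = -5.574 kip.
R_Y = 101.7 + 5.574 = 107.2 kip.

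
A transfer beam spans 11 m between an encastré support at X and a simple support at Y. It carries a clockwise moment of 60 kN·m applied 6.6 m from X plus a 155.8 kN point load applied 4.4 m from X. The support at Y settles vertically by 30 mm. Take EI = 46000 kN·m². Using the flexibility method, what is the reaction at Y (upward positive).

Release the roller at Y. Primary structure: cantilever fixed at X.
Primary-structure tip deflection at Y by superposition:
  clockwise couple 60 at a = 6.6: M₀a(2L − a)/(2EI) = 3049/EI
  point load 155.8 at a = 4.4: Pa²(3L − a)/(6EI) = 14378/EI
  δ_0 = 17427/EI
Flexibility coefficient — unit upward force at Y: δ_{YY} = L³/(3EI) = 443.7/EI.
With EI = 46000 kN·m²: δ_0 = 0.37884 m and δ_{YY} = 0.009645 m/kN.
Compatibility — the beam at Y must follow the support down by 0.03 m: δ_0 − R_Y·δ_{YY} = 0.03, so R_Y = (0.37884 − 0.03)/0.009645 = 36.17 kN.

R_Y = 36.17 kN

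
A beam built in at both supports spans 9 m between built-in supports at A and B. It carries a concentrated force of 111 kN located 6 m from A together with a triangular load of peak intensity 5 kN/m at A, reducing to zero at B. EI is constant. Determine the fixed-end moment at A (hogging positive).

Take the two fixed-end moments M_A, M_B as redundants; the released structure is the simple span AB.
End rotations of the released simple span under the applied load (×1/EI):
  at A: point load 111 at a = 6: Pab(L + b)/(6LEI) = 444/EI
  at B: point load 111 at a = 6: Pab(L + a)/(6LEI) = 555/EI
  at A: triangular load, peak 5: w₀L³/(45EI) = 81/EI
  at B: triangular load, peak 5: 7w₀L³/(360EI) = 70.88/EI
  θ_A0 = 525/EI,  θ_B0 = 625.9/EI
Flexibility coefficients: a unit moment at one end gives L/(3EI) there and L/(6EI) at the far end, so f₁₁ = f₂₂ = 3/EI and f₁₂ = f₂₁ = 1.5/EI.
Compatibility — zero rotation at each built-in end:
  3 M_A + 1.5 M_B = 525
  1.5 M_A + 3 M_B = 625.9
Solving the pair gives M_A = 94.25 kN·m and M_B = 161.5 kN·m (hogging).

M_A = 94.25 kN·m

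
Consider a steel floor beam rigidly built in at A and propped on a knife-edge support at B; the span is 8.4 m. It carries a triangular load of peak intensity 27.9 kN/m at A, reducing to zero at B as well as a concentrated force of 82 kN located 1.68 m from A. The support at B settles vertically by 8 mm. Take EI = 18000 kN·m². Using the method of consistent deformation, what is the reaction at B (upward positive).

Remove the prop at B; the released (primary) structure is a cantilever built in at A.
Primary-structure tip deflection at B by superposition:
  triangular load, peak 27.9 at the fixed end: w₀L⁴/(30EI) = 4630/EI
  point load 82 at a = 1.68: Pa²(3L − a)/(6EI) = 907.2/EI
  δ_0 = 5537/EI
Flexibility coefficient — unit upward force at B: δ_{BB} = L³/(3EI) = 197.6/EI.
With EI = 18000 kN·m²: δ_0 = 0.30764 m and δ_{BB} = 0.010976 m/kN.
Compatibility — the beam at B must follow the support down by 0.008 m: δ_0 − R_B·δ_{BB} = 0.008, so R_B = (0.30764 − 0.008)/0.010976 = 27.3 kN.

R_B = 27.3 kN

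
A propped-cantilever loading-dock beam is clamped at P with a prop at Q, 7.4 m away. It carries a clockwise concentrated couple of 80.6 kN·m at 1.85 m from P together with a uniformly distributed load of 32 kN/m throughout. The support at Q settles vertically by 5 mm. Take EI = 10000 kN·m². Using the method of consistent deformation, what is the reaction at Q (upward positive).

Take the reaction at Q as the redundant and release it; the primary structure is a cantilever fixed at P.
Deflection at Q on the released cantilever, summing each load's contribution:
  clockwise couple 80.6 at a = 1.85: M₀a(2L − a)/(2EI) = 965.5/EI
  UDL 32: wL⁴/(8EI) = 11995/EI
  δ_0 = 12960/EI
Flexibility coefficient — unit upward force at Q: δ_{QQ} = L³/(3EI) = 135.1/EI.
With EI = 10000 kN·m²: δ_0 = 1.296 m and δ_{QQ} = 0.013507 m/kN.
Compatibility — the beam at Q must follow the support down by 0.005 m: δ_0 − R_Q·δ_{QQ} = 0.005, so R_Q = (1.296 − 0.005)/0.013507 = 95.58 kN.

R_Q = 95.58 kN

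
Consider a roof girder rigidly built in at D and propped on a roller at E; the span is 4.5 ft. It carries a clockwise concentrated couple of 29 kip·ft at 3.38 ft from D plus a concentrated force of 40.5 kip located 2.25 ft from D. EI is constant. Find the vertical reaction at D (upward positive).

R_D = 18.78 kip

Choose R_E as the redundant. The primary structure is the cantilever fixed at D.
Downward deflection at the released point E due to the loads:
  clockwise couple 29 at a = 3.38: M₀a(2L − a)/(2EI) = 275.4/EI
  point load 40.5 at a = 2.25: Pa²(3L − a)/(6EI) = 384.4/EI
  δ_0 = 659.9/EI
Flexibility coefficient — unit upward force at E: δ_{EE} = L³/(3EI) = 30.38/EI.
The prop prevents deflection at E: R_E = δ_0/δ_{EE} = 659.9/30.38 = 21.72 kip.
Vertical equilibrium: R_D = ΣP − R_E = 40.5 − 21.72 = 18.78 kip.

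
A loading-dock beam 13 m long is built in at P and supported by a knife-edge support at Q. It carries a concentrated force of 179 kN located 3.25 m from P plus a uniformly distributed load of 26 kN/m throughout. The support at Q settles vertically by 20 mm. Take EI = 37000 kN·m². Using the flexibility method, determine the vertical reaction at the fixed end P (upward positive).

R_P = 375.9 kN

Release the roller at Q. Primary structure: cantilever fixed at P.
Deflection at Q on the released cantilever, summing each load's contribution:
  point load 179 at a = 3.25: Pa²(3L − a)/(6EI) = 11265/EI
  UDL 26: wL⁴/(8EI) = 92823/EI
  δ_0 = 104089/EI
Flexibility coefficient — unit upward force at Q: δ_{QQ} = L³/(3EI) = 732.3/EI.
With EI = 37000 kN·m²: δ_0 = 2.8132 m and δ_{QQ} = 0.019793 m/kN.
Compatibility — the beam at Q must follow the support down by 0.02 m: δ_0 − R_Q·δ_{QQ} = 0.02, so R_Q = (2.8132 − 0.02)/0.019793 = 141.1 kN.
Vertical equilibrium: R_P = ΣP − R_Q = 517 − 141.1 = 375.9 kN.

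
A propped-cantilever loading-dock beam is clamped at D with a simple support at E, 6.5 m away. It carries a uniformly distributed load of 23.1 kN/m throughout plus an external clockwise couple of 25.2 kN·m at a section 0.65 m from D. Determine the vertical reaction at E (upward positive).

R_E = 57.41 kN

Take the reaction at E as the redundant and release it; the primary structure is a cantilever fixed at D.
Deflection at E on the released cantilever, summing each load's contribution:
  UDL 23.1: wL⁴/(8EI) = 5154/EI
  clockwise couple 25.2 at a = 0.65: M₀a(2L − a)/(2EI) = 101.1/EI
  δ_0 = 5256/EI
Flexibility coefficient — unit upward force at E: δ_{EE} = L³/(3EI) = 91.54/EI.
Compatibility at E: δ_0 − R_E·δ_{EE} = 0, so R_E = 5256/91.54 = 57.41 kN.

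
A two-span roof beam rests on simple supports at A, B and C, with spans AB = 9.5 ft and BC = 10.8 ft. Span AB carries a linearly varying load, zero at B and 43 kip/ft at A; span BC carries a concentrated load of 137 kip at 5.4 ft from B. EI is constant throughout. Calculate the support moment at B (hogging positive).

Insert a hinge at B; M_B is the redundant, and each span becomes simply supported.
End slopes at the hinge B, treating each span as simply supported:
  span AB: triangular load, peak 43: 7w₀L³/(360EI) = 716.9/EI
  span BC: point load 137 at a = 5.4: Pab(L + b)/(6LEI) = 998.7/EI
  relative rotation θ_0 = (716.9 + 998.7)/EI = 1716/EI
A unit hogging moment at B produces rotation L₁/(3EI) + L₂/(3EI) = 6.767/EI.
Slope continuity at B: θ_0 = M_B·6.767/EI, so M_B = 1716/6.767 = 253.5 kip·ft (hogging).

M_B = 253.5 kip·ft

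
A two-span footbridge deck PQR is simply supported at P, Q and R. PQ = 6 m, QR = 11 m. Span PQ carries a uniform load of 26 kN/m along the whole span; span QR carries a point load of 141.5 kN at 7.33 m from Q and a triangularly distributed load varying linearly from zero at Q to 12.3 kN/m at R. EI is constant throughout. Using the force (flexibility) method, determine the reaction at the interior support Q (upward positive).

R_Q = 211.3 kN

Take M_Q as the redundant. Released structure: two simple spans PQ and QR with a hinge at Q.
Rotations at Q on the released spans (each span's end-slope, ×1/EI):
  span PQ: UDL 26: wL³/(24EI) = 234/EI
  span QR: point load 141.5 at a = 7.33: Pab(L + b)/(6LEI) = 846.1/EI
  span QR: triangular load, peak 12.3: 7w₀L³/(360EI) = 318.3/EI
  relative rotation θ_0 = (234 + 1164)/EI = 1398/EI
A unit hogging moment at Q produces rotation L₁/(3EI) + L₂/(3EI) = 5.667/EI.
Compatibility: M_Q·(L₁+L₂)/(3EI) = θ_0, giving M_Q = 246.8 kN·m (hogging).
Span PQ, ΣM about P with M_Q applied at Q: R_Q^{PQ}·6 = 468 + 246.8, so R_Q^{PQ} = 119.1 kN and R_P = 156 − 119.1 = 36.87 kN.
Span QR, ΣM about R: R_Q^{QR}·11 = 767.4 + 246.8, so R_Q^{QR} = 92.19 kN and R_R = 209.2 − 92.19 = 117 kN.
R_Q = 119.1 + 92.19 = 211.3 kN.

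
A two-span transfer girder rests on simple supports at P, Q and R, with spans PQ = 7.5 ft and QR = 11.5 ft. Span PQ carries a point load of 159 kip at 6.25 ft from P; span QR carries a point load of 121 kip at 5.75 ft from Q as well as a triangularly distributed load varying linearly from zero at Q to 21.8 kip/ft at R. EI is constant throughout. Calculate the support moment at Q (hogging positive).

Take M_Q as the redundant. Released structure: two simple spans PQ and QR with a hinge at Q.
End slopes at the hinge Q, treating each span as simply supported:
  span PQ: point load 159 at a = 6.25: Pab(L + a)/(6LEI) = 379.6/EI
  span QR: point load 121 at a = 5.75: Pab(L + b)/(6LEI) = 1000/EI
  span QR: triangular load, peak 21.8: 7w₀L³/(360EI) = 644.7/EI
  relative rotation θ_0 = (379.6 + 1645)/EI = 2024/EI
A unit hogging moment at Q produces rotation L₁/(3EI) + L₂/(3EI) = 6.333/EI.
Compatibility: M_Q·(L₁+L₂)/(3EI) = θ_0, giving M_Q = 319.6 kip·ft (hogging).

M_Q = 319.6 kip·ft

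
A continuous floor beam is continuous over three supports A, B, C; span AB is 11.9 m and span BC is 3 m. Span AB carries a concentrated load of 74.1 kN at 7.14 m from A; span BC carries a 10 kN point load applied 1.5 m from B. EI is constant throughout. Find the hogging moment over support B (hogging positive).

M_B = 136.3 kN·m

Take M_B as the redundant. Released structure: two simple spans AB and BC with a hinge at B.
End slopes at the hinge B, treating each span as simply supported:
  span AB: point load 74.1 at a = 7.14: Pab(L + a)/(6LEI) = 671.6/EI
  span BC: point load 10 at a = 1.5: Pab(L + b)/(6LEI) = 5.625/EI
  relative rotation θ_0 = (671.6 + 5.625)/EI = 677.2/EI
A unit hogging moment at B produces rotation L₁/(3EI) + L₂/(3EI) = 4.967/EI.
Slope continuity at B: θ_0 = M_B·4.967/EI, so M_B = 677.2/4.967 = 136.3 kN·m (hogging).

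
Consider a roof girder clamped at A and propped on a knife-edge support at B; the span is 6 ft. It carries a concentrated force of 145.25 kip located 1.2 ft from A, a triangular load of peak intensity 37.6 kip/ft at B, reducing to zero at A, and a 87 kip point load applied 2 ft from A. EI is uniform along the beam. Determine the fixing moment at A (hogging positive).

Choose R_B as the redundant. The primary structure is the cantilever fixed at A.
Deflection at B on the released cantilever, summing each load's contribution:
  point load 145.25 at a = 1.2: Pa²(3L − a)/(6EI) = 585.6/EI
  triangular load, peak 37.6 at the free end: 11w₀L⁴/(120EI) = 4467/EI
  point load 87 at a = 2: Pa²(3L − a)/(6EI) = 928/EI
  δ_0 = 5981/EI
Flexibility coefficient — unit upward force at B: δ_{BB} = L³/(3EI) = 72/EI.
Compatibility at B: δ_0 − R_B·δ_{BB} = 0, so R_B = 5981/72 = 83.06 kip.
Moment equilibrium about A: M_A = Σ(load moments about A) − R_B·L = 799.5 − 83.06×6 = 301.1 kip·ft.

M_A = 301.1 kip·ft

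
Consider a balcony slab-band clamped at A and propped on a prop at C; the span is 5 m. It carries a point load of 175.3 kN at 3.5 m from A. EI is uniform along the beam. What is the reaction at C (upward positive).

Release the roller at C. Primary structure: cantilever fixed at A.
Free-end deflection of the primary structure under the applied loading (downward +):
  point load 175.3 at a = 3.5: Pa²(3L − a)/(6EI) = 4116/EI
Tip deflection under a unit load at C: L³/(3EI) = 41.67/EI.
Compatibility at C: δ_0 − R_C·δ_{CC} = 0, so R_C = 4116/41.67 = 98.78 kN.

R_C = 98.78 kN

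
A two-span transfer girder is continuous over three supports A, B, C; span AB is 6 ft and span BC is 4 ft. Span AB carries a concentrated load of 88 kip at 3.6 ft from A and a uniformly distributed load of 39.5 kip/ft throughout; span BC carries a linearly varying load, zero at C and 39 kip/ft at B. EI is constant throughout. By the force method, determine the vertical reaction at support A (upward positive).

R_A = 123 kip

Release continuity at B by inserting a hinge; the redundant is the internal moment M_B. The primary structure is two simply-supported spans AB and BC.
Discontinuity in slope at B on the released structure — sum the simple-span end rotations:
  span AB: point load 88 at a = 3.6: Pab(L + a)/(6LEI) = 202.8/EI
  span AB: UDL 39.5: wL³/(24EI) = 355.5/EI
  span BC: triangular load, peak 39: w₀L³/(45EI) = 55.47/EI
  relative rotation θ_0 = (558.3 + 55.47)/EI = 613.7/EI
A unit hogging moment at B produces rotation L₁/(3EI) + L₂/(3EI) = 3.333/EI.
Slope continuity at B: θ_0 = M_B·3.333/EI, so M_B = 613.7/3.333 = 184.1 kip·ft (hogging).
Span AB, ΣM about A with M_B applied at B: R_B^{AB}·6 = 1028 + 184.1, so R_B^{AB} = 202 kip and R_A = 325 − 202 = 123 kip.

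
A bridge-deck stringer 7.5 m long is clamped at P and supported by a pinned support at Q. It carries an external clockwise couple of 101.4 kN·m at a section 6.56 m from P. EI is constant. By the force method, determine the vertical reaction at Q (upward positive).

Choose R_Q as the redundant. The primary structure is the cantilever fixed at P.
Primary-structure tip deflection at Q by superposition:
  clockwise couple 101.4 at a = 6.56: M₀a(2L − a)/(2EI) = 2807/EI
Flexibility coefficient — unit upward force at Q: δ_{QQ} = L³/(3EI) = 140.6/EI.
Compatibility at Q: δ_0 − R_Q·δ_{QQ} = 0, so R_Q = 2807/140.6 = 19.96 kN.

R_Q = 19.96 kN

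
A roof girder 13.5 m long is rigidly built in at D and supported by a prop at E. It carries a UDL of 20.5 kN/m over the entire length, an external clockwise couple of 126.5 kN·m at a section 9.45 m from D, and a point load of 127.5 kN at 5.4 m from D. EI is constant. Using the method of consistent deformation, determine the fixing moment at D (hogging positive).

M_D = 751.3 kN·m

Remove the prop at E; the released (primary) structure is a cantilever built in at D.
Primary-structure tip deflection at E by superposition:
  UDL 20.5: wL⁴/(8EI) = 85114/EI
  clockwise couple 126.5 at a = 9.45: M₀a(2L − a)/(2EI) = 10490/EI
  point load 127.5 at a = 5.4: Pa²(3L − a)/(6EI) = 21750/EI
  δ_0 = 117353/EI
Flexibility coefficient — unit upward force at E: δ_{EE} = L³/(3EI) = 820.1/EI.
Compatibility at E: δ_0 − R_E·δ_{EE} = 0, so R_E = 117353/820.1 = 143.1 kN.
Moment equilibrium about D: M_D = Σ(load moments about D) − R_E·L = 2683 − 143.1×13.5 = 751.3 kN·m.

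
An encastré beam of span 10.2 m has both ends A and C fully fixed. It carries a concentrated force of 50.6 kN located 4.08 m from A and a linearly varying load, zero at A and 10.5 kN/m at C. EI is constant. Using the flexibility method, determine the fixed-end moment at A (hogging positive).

Take the two fixed-end moments M_A, M_C as redundants; the released structure is the simple span AC.
On the primary (simply-supported) span, the end slopes from the loading are:
  at A: point load 50.6 at a = 4.08: Pab(L + b)/(6LEI) = 336.9/EI
  at C: point load 50.6 at a = 4.08: Pab(L + a)/(6LEI) = 294.8/EI
  at A: triangular load, peak 10.5: 7w₀L³/(360EI) = 216.7/EI
  at C: triangular load, peak 10.5: w₀L³/(45EI) = 247.6/EI
  θ_A0 = 553.6/EI,  θ_C0 = 542.4/EI
Flexibility coefficients: a unit moment at one end gives L/(3EI) there and L/(6EI) at the far end, so f₁₁ = f₂₂ = 3.4/EI and f₁₂ = f₂₁ = 1.7/EI.
Compatibility — zero rotation at each built-in end:
  3.4 M_A + 1.7 M_C = 553.6
  1.7 M_A + 3.4 M_C = 542.4
Solving the pair gives M_A = 110.7 kN·m and M_C = 104.2 kN·m (hogging).

M_A = 110.7 kN·m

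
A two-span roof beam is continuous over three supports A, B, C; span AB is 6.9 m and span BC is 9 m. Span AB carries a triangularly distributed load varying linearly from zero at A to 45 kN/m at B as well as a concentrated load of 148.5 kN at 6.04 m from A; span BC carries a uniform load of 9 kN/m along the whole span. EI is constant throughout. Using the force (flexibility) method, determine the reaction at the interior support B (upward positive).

Take M_B as the redundant. Released structure: two simple spans AB and BC with a hinge at B.
End slopes at the hinge B, treating each span as simply supported:
  span AB: triangular load, peak 45: w₀L³/(45EI) = 328.5/EI
  span AB: point load 148.5 at a = 6.04: Pab(L + a)/(6LEI) = 241.1/EI
  span BC: UDL 9: wL³/(24EI) = 273.4/EI
  relative rotation θ_0 = (569.6 + 273.4)/EI = 843/EI
A unit hogging moment at B produces rotation L₁/(3EI) + L₂/(3EI) = 5.3/EI.
Compatibility: M_B·(L₁+L₂)/(3EI) = θ_0, giving M_B = 159.1 kN·m (hogging).
Span AB, ΣM about A with M_B applied at B: R_B^{AB}·6.9 = 1611 + 159.1, so R_B^{AB} = 256.5 kN and R_A = 303.8 − 256.5 = 47.21 kN.
Span BC, ΣM about C: R_B^{BC}·9 = 364.5 + 159.1, so R_B^{BC} = 58.17 kN and R_C = 81 − 58.17 = 22.83 kN.
R_B = 256.5 + 58.17 = 314.7 kN.

R_B = 314.7 kN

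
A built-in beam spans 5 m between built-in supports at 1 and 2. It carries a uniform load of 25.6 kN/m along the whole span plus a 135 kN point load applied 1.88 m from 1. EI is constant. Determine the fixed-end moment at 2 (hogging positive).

Release both end moments; the primary structure is a simply-supported span 12 with redundants M_1 and M_2.
On the primary (simply-supported) span, the end slopes from the loading are:
  at 1: UDL 25.6: wL³/(24EI) = 133.3/EI
  at 2: UDL 25.6: wL³/(24EI) = 133.3/EI
  at 1: point load 135 at a = 1.88: Pab(L + b)/(6LEI) = 214.3/EI
  at 2: point load 135 at a = 1.88: Pab(L + a)/(6LEI) = 181.6/EI
  θ_10 = 347.7/EI,  θ_20 = 314.9/EI
Flexibility coefficients: a unit moment at one end gives L/(3EI) there and L/(6EI) at the far end, so f₁₁ = f₂₂ = 1.667/EI and f₁₂ = f₂₁ = 0.8333/EI.
Compatibility — zero rotation at each built-in end:
  1.667 M_1 + 0.8333 M_2 = 347.7
  0.8333 M_1 + 1.667 M_2 = 314.9
Solving the pair gives M_1 = 152.2 kN·m and M_2 = 112.9 kN·m (hogging).

M_2 = 112.9 kN·m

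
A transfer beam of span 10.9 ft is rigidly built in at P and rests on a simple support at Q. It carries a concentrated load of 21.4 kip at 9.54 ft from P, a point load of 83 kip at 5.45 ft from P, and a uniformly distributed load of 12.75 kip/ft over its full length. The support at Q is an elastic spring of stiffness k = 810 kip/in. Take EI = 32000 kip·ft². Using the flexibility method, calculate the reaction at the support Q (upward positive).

Release the roller at Q. Primary structure: cantilever fixed at P.
Primary-structure tip deflection at Q by superposition:
  point load 21.4 at a = 9.54: Pa²(3L − a)/(6EI) = 7518/EI
  point load 83 at a = 5.45: Pa²(3L − a)/(6EI) = 11197/EI
  UDL 12.75: wL⁴/(8EI) = 22497/EI
  δ_0 = 41212/EI
Flexibility coefficient — unit upward force at Q: δ_{QQ} = L³/(3EI) = 431.7/EI.
With EI = 32000 kip·ft²: δ_0 = 1.2879 ft and δ_{QQ} = 0.01349 ft/kip.
Compatibility — the spring shortens by R_Q/k under the reaction it provides: δ_0 − R_Q·δ_{QQ} = R_Q/k. With 1/k = 1/(810×12) ft/kip = 0.000103 ft/kip, R_Q = δ_0 / (δ_{QQ} + 1/k) = 1.2879 / (0.01349 + 0.000103) = 94.75 kip.

R_Q = 94.75 kip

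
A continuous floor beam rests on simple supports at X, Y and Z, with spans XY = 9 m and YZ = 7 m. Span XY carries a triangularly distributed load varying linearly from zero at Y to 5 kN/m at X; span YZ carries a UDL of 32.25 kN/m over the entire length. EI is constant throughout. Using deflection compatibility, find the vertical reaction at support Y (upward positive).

R_Y = 145.7 kN

Release continuity at Y by inserting a hinge; the redundant is the internal moment M_Y. The primary structure is two simply-supported spans XY and YZ.
Rotations at Y on the released spans (each span's end-slope, ×1/EI):
  span XY: triangular load, peak 5: 7w₀L³/(360EI) = 70.88/EI
  span YZ: UDL 32.25: wL³/(24EI) = 460.9/EI
  relative rotation θ_0 = (70.88 + 460.9)/EI = 531.8/EI
A unit hogging moment at Y produces rotation L₁/(3EI) + L₂/(3EI) = 5.333/EI.
Slope continuity at Y: θ_0 = M_Y·5.333/EI, so M_Y = 531.8/5.333 = 99.71 kN·m (hogging).
Span XY, ΣM about X with M_Y applied at Y: R_Y^{XY}·9 = 67.5 + 99.71, so R_Y^{XY} = 18.58 kN and R_X = 22.5 − 18.58 = 3.921 kN.
Span YZ, ΣM about Z: R_Y^{YZ}·7 = 790.1 + 99.71, so R_Y^{YZ} = 127.1 kN and R_Z = 225.8 − 127.1 = 98.63 kN.
R_Y = 18.58 + 127.1 = 145.7 kN.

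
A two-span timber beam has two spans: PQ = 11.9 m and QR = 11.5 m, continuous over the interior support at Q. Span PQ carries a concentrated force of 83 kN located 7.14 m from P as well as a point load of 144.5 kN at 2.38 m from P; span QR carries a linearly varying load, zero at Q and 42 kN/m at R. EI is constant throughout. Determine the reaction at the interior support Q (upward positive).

Release continuity at Q by inserting a hinge; the redundant is the internal moment M_Q. The primary structure is two simply-supported spans PQ and QR.
End slopes at the hinge Q, treating each span as simply supported:
  span PQ: point load 83 at a = 7.14: Pab(L + a)/(6LEI) = 752.2/EI
  span PQ: point load 144.5 at a = 2.38: Pab(L + a)/(6LEI) = 654.8/EI
  span QR: triangular load, peak 42: 7w₀L³/(360EI) = 1242/EI
  relative rotation θ_0 = (1407 + 1242)/EI = 2649/EI
A unit hogging moment at Q produces rotation L₁/(3EI) + L₂/(3EI) = 7.8/EI.
Slope continuity at Q: θ_0 = M_Q·7.8/EI, so M_Q = 2649/7.8 = 339.6 kN·m (hogging).
Span PQ, ΣM about P with M_Q applied at Q: R_Q^{PQ}·11.9 = 936.5 + 339.6, so R_Q^{PQ} = 107.2 kN and R_P = 227.5 − 107.2 = 120.3 kN.
Span QR, ΣM about R: R_Q^{QR}·11.5 = 925.8 + 339.6, so R_Q^{QR} = 110 kN and R_R = 241.5 − 110 = 131.5 kN.
R_Q = 107.2 + 110 = 217.3 kN.

R_Q = 217.3 kN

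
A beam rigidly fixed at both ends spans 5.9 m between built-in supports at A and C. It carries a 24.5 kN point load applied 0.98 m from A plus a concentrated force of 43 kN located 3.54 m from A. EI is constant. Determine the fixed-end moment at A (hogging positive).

M_A = 41.05 kN·m

Release both end moments; the primary structure is a simply-supported span AC with redundants M_A and M_C.
On the primary (simply-supported) span, the end slopes from the loading are:
  at A: point load 24.5 at a = 0.98: Pab(L + b)/(6LEI) = 36.11/EI
  at C: point load 24.5 at a = 0.98: Pab(L + a)/(6LEI) = 22.96/EI
  at A: point load 43 at a = 3.54: Pab(L + b)/(6LEI) = 83.82/EI
  at C: point load 43 at a = 3.54: Pab(L + a)/(6LEI) = 95.8/EI
  θ_A0 = 119.9/EI,  θ_C0 = 118.8/EI
Flexibility coefficients: a unit moment at one end gives L/(3EI) there and L/(6EI) at the far end, so f₁₁ = f₂₂ = 1.967/EI and f₁₂ = f₂₁ = 0.9833/EI.
Compatibility — zero rotation at each built-in end:
  1.967 M_A + 0.9833 M_C = 119.9
  0.9833 M_A + 1.967 M_C = 118.8
Solving the pair gives M_A = 41.05 kN·m and M_C = 39.86 kN·m (hogging).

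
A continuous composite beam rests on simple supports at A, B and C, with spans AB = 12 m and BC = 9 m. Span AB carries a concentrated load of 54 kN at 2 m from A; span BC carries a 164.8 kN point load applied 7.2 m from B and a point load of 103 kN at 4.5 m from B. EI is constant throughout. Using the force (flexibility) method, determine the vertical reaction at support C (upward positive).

R_C = 164.9 kN

Release continuity at B by inserting a hinge; the redundant is the internal moment M_B. The primary structure is two simply-supported spans AB and BC.
End slopes at the hinge B, treating each span as simply supported:
  span AB: point load 54 at a = 2: Pab(L + a)/(6LEI) = 210/EI
  span BC: point load 164.8 at a = 7.2: Pab(L + b)/(6LEI) = 427.2/EI
  span BC: point load 103 at a = 4.5: Pab(L + b)/(6LEI) = 521.4/EI
  relative rotation θ_0 = (210 + 948.6)/EI = 1159/EI
A unit hogging moment at B produces rotation L₁/(3EI) + L₂/(3EI) = 7/EI.
Slope continuity at B: θ_0 = M_B·7/EI, so M_B = 1159/7 = 165.5 kN·m (hogging).
Span BC, ΣM about C: R_B^{BC}·9 = 760.1 + 165.5, so R_B^{BC} = 102.9 kN and R_C = 267.8 − 102.9 = 164.9 kN.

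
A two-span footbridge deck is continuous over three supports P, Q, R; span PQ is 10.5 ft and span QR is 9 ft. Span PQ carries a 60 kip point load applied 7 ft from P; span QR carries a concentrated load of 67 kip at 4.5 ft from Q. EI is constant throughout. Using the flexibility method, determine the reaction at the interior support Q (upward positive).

Take M_Q as the redundant. Released structure: two simple spans PQ and QR with a hinge at Q.
Rotations at Q on the released spans (each span's end-slope, ×1/EI):
  span PQ: point load 60 at a = 7: Pab(L + a)/(6LEI) = 408.3/EI
  span QR: point load 67 at a = 4.5: Pab(L + b)/(6LEI) = 339.2/EI
  relative rotation θ_0 = (408.3 + 339.2)/EI = 747.5/EI
A unit hogging moment at Q produces rotation L₁/(3EI) + L₂/(3EI) = 6.5/EI.
Slope continuity at Q: θ_0 = M_Q·6.5/EI, so M_Q = 747.5/6.5 = 115 kip·ft (hogging).
Span PQ, ΣM about P with M_Q applied at Q: R_Q^{PQ}·10.5 = 420 + 115, so R_Q^{PQ} = 50.95 kip and R_P = 60 − 50.95 = 9.047 kip.
Span QR, ΣM about R: R_Q^{QR}·9 = 301.5 + 115, so R_Q^{QR} = 46.28 kip and R_R = 67 − 46.28 = 20.72 kip.
R_Q = 50.95 + 46.28 = 97.23 kip.

R_Q = 97.23 kip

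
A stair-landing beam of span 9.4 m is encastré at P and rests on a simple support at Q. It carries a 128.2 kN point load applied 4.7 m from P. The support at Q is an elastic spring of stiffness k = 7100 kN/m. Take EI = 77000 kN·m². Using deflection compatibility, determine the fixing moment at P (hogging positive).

M_P = 240.1 kN·m

Release the roller at Q. Primary structure: cantilever fixed at P.
Deflection at Q on the released cantilever, summing each load's contribution:
  point load 128.2 at a = 4.7: Pa²(3L − a)/(6EI) = 11092/EI
Tip deflection under a unit load at Q: L³/(3EI) = 276.9/EI.
With EI = 77000 kN·m²: δ_0 = 0.14405 m and δ_{QQ} = 0.003596 m/kN.
Compatibility — the spring shortens by R_Q/k under the reaction it provides: δ_0 − R_Q·δ_{QQ} = R_Q/k. With 1/k = 0.000141 m/kN, R_Q = δ_0 / (δ_{QQ} + 1/k) = 0.14405 / (0.003596 + 0.000141) = 38.55 kN.
Moment equilibrium about P: M_P = Σ(load moments about P) − R_Q·L = 602.5 − 38.55×9.4 = 240.1 kN·m.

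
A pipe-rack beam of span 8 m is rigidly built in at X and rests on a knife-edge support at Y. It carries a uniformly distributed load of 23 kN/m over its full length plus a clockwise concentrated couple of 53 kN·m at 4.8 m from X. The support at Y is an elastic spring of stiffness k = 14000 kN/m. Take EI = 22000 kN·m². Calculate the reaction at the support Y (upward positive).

Release the roller at Y. Primary structure: cantilever fixed at X.
Free-end deflection of the primary structure under the applied loading (downward +):
  UDL 23: wL⁴/(8EI) = 11776/EI
  clockwise couple 53 at a = 4.8: M₀a(2L − a)/(2EI) = 1425/EI
  δ_0 = 13201/EI
Flexibility coefficient — unit upward force at Y: δ_{YY} = L³/(3EI) = 170.7/EI.
With EI = 22000 kN·m²: δ_0 = 0.60003 m and δ_{YY} = 0.007758 m/kN.
Compatibility — the spring shortens by R_Y/k under the reaction it provides: δ_0 − R_Y·δ_{YY} = R_Y/k. With 1/k = 0.000071 m/kN, R_Y = δ_0 / (δ_{YY} + 1/k) = 0.60003 / (0.007758 + 0.000071) = 76.64 kN.

R_Y = 76.64 kN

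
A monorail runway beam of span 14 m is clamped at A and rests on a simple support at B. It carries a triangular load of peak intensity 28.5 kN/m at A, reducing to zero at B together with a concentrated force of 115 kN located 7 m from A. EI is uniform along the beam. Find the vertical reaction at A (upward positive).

Choose R_B as the redundant. The primary structure is the cantilever fixed at A.
Downward deflection at the released point B due to the loads:
  triangular load, peak 28.5 at the fixed end: w₀L⁴/(30EI) = 36495/EI
  point load 115 at a = 7: Pa²(3L − a)/(6EI) = 32871/EI
  δ_0 = 69366/EI
Flexibility coefficient — unit upward force at B: δ_{BB} = L³/(3EI) = 914.7/EI.
Compatibility at B: δ_0 − R_B·δ_{BB} = 0, so R_B = 69366/914.7 = 75.84 kN.
Vertical equilibrium: R_A = ΣP − R_B = 314.5 − 75.84 = 238.7 kN.

R_A = 238.7 kN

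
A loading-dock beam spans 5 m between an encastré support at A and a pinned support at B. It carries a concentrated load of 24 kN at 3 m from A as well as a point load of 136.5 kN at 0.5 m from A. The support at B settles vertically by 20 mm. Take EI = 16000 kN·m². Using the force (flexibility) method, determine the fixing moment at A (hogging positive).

M_A = 116.9 kN·m

Choose R_B as the redundant. The primary structure is the cantilever fixed at A.
Downward deflection at the released point B due to the loads:
  point load 24 at a = 3: Pa²(3L − a)/(6EI) = 432/EI
  point load 136.5 at a = 0.5: Pa²(3L − a)/(6EI) = 82.47/EI
  δ_0 = 514.5/EI
Flexibility coefficient — unit upward force at B: δ_{BB} = L³/(3EI) = 41.67/EI.
With EI = 16000 kN·m²: δ_0 = 0.032154 m and δ_{BB} = 0.002604 m/kN.
Compatibility — the beam at B must follow the support down by 0.02 m: δ_0 − R_B·δ_{BB} = 0.02, so R_B = (0.032154 − 0.02)/0.002604 = 4.667 kN.
Moment equilibrium about A: M_A = Σ(load moments about A) − R_B·L = 140.2 − 4.667×5 = 116.9 kN·m.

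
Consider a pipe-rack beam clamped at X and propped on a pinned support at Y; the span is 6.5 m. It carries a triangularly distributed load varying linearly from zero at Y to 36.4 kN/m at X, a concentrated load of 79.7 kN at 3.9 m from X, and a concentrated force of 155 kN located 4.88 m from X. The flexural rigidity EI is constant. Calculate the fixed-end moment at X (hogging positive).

M_X = 307.3 kN·m

Release the roller at Y. Primary structure: cantilever fixed at X.
Downward deflection at the released point Y due to the loads:
  triangular load, peak 36.4 at the fixed end: w₀L⁴/(30EI) = 2166/EI
  point load 79.7 at a = 3.9: Pa²(3L − a)/(6EI) = 3152/EI
  point load 155 at a = 4.88: Pa²(3L − a)/(6EI) = 8994/EI
  δ_0 = 14312/EI
Tip deflection under a unit load at Y: L³/(3EI) = 91.54/EI.
The prop prevents deflection at Y: R_Y = δ_0/δ_{YY} = 14312/91.54 = 156.3 kN.
Moment equilibrium about X: M_X = Σ(load moments about X) − R_Y·L = 1324 − 156.3×6.5 = 307.3 kN·m.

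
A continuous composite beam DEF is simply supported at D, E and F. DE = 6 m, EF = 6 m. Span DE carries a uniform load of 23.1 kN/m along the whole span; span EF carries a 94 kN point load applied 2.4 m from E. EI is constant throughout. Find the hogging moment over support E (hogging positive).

M_E = 106.1 kN·m

Insert a hinge at E; M_E is the redundant, and each span becomes simply supported.
Discontinuity in slope at E on the released structure — sum the simple-span end rotations:
  span DE: UDL 23.1: wL³/(24EI) = 207.9/EI
  span EF: point load 94 at a = 2.4: Pab(L + b)/(6LEI) = 216.6/EI
  relative rotation θ_0 = (207.9 + 216.6)/EI = 424.5/EI
A unit hogging moment at E produces rotation L₁/(3EI) + L₂/(3EI) = 4/EI.
Compatibility: M_E·(L₁+L₂)/(3EI) = θ_0, giving M_E = 106.1 kN·m (hogging).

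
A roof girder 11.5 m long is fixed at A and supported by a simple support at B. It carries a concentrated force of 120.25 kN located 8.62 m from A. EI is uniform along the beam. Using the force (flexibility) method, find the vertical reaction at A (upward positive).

Take the reaction at B as the redundant and release it; the primary structure is a cantilever fixed at A.
Downward deflection at the released point B due to the loads:
  point load 120.25 at a = 8.62: Pa²(3L − a)/(6EI) = 38540/EI
Flexibility coefficient — unit upward force at B: δ_{BB} = L³/(3EI) = 507/EI.
The prop prevents deflection at B: R_B = δ_0/δ_{BB} = 38540/507 = 76.02 kN.
Vertical equilibrium: R_A = ΣP − R_B = 120.2 − 76.02 = 44.23 kN.

R_A = 44.23 kN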